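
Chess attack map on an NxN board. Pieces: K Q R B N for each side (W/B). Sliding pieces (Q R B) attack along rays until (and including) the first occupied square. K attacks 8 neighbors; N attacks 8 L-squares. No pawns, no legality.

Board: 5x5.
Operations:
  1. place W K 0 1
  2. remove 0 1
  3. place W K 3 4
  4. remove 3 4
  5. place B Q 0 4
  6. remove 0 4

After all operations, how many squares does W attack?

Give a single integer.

Op 1: place WK@(0,1)
Op 2: remove (0,1)
Op 3: place WK@(3,4)
Op 4: remove (3,4)
Op 5: place BQ@(0,4)
Op 6: remove (0,4)
Per-piece attacks for W:
Union (0 distinct): (none)

Answer: 0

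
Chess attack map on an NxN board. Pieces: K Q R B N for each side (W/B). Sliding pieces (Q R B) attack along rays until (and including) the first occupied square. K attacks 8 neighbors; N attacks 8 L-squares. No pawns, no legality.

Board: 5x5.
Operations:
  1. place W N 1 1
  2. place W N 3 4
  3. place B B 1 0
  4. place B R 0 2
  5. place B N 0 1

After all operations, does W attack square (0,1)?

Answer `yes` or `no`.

Op 1: place WN@(1,1)
Op 2: place WN@(3,4)
Op 3: place BB@(1,0)
Op 4: place BR@(0,2)
Op 5: place BN@(0,1)
Per-piece attacks for W:
  WN@(1,1): attacks (2,3) (3,2) (0,3) (3,0)
  WN@(3,4): attacks (4,2) (2,2) (1,3)
W attacks (0,1): no

Answer: no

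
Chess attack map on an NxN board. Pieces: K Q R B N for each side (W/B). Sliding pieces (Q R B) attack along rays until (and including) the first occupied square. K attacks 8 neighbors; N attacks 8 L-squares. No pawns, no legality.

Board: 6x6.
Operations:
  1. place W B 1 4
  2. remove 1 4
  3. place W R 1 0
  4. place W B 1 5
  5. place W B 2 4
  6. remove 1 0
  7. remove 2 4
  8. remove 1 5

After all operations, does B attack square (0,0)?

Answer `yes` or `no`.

Op 1: place WB@(1,4)
Op 2: remove (1,4)
Op 3: place WR@(1,0)
Op 4: place WB@(1,5)
Op 5: place WB@(2,4)
Op 6: remove (1,0)
Op 7: remove (2,4)
Op 8: remove (1,5)
Per-piece attacks for B:
B attacks (0,0): no

Answer: no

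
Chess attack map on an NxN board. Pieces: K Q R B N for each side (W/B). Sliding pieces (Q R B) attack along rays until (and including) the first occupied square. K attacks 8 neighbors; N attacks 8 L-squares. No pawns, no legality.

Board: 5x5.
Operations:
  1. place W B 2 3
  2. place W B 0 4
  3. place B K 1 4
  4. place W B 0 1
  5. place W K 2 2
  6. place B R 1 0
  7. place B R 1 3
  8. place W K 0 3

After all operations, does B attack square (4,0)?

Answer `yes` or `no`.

Answer: yes

Derivation:
Op 1: place WB@(2,3)
Op 2: place WB@(0,4)
Op 3: place BK@(1,4)
Op 4: place WB@(0,1)
Op 5: place WK@(2,2)
Op 6: place BR@(1,0)
Op 7: place BR@(1,3)
Op 8: place WK@(0,3)
Per-piece attacks for B:
  BR@(1,0): attacks (1,1) (1,2) (1,3) (2,0) (3,0) (4,0) (0,0) [ray(0,1) blocked at (1,3)]
  BR@(1,3): attacks (1,4) (1,2) (1,1) (1,0) (2,3) (0,3) [ray(0,1) blocked at (1,4); ray(0,-1) blocked at (1,0); ray(1,0) blocked at (2,3); ray(-1,0) blocked at (0,3)]
  BK@(1,4): attacks (1,3) (2,4) (0,4) (2,3) (0,3)
B attacks (4,0): yes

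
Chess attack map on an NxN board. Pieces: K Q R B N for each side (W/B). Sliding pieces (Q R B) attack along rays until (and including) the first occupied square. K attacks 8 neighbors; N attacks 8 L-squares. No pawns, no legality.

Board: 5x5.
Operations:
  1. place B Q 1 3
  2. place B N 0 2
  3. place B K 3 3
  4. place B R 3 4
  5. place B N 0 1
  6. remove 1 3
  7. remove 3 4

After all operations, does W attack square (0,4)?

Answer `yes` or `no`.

Answer: no

Derivation:
Op 1: place BQ@(1,3)
Op 2: place BN@(0,2)
Op 3: place BK@(3,3)
Op 4: place BR@(3,4)
Op 5: place BN@(0,1)
Op 6: remove (1,3)
Op 7: remove (3,4)
Per-piece attacks for W:
W attacks (0,4): no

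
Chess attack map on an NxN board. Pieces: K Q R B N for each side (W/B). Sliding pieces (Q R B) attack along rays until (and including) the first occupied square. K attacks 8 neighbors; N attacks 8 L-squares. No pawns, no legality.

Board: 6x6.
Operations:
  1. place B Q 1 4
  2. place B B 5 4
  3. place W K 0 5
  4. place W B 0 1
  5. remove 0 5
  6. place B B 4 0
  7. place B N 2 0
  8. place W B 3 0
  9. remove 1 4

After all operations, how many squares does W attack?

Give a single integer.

Answer: 9

Derivation:
Op 1: place BQ@(1,4)
Op 2: place BB@(5,4)
Op 3: place WK@(0,5)
Op 4: place WB@(0,1)
Op 5: remove (0,5)
Op 6: place BB@(4,0)
Op 7: place BN@(2,0)
Op 8: place WB@(3,0)
Op 9: remove (1,4)
Per-piece attacks for W:
  WB@(0,1): attacks (1,2) (2,3) (3,4) (4,5) (1,0)
  WB@(3,0): attacks (4,1) (5,2) (2,1) (1,2) (0,3)
Union (9 distinct): (0,3) (1,0) (1,2) (2,1) (2,3) (3,4) (4,1) (4,5) (5,2)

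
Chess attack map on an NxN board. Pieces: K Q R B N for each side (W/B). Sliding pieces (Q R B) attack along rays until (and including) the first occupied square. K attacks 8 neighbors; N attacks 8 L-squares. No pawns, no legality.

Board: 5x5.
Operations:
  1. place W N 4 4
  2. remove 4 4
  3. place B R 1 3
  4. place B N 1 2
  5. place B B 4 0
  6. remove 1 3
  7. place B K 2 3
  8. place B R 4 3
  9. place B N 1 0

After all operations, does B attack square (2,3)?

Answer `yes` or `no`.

Answer: yes

Derivation:
Op 1: place WN@(4,4)
Op 2: remove (4,4)
Op 3: place BR@(1,3)
Op 4: place BN@(1,2)
Op 5: place BB@(4,0)
Op 6: remove (1,3)
Op 7: place BK@(2,3)
Op 8: place BR@(4,3)
Op 9: place BN@(1,0)
Per-piece attacks for B:
  BN@(1,0): attacks (2,2) (3,1) (0,2)
  BN@(1,2): attacks (2,4) (3,3) (0,4) (2,0) (3,1) (0,0)
  BK@(2,3): attacks (2,4) (2,2) (3,3) (1,3) (3,4) (3,2) (1,4) (1,2)
  BB@(4,0): attacks (3,1) (2,2) (1,3) (0,4)
  BR@(4,3): attacks (4,4) (4,2) (4,1) (4,0) (3,3) (2,3) [ray(0,-1) blocked at (4,0); ray(-1,0) blocked at (2,3)]
B attacks (2,3): yes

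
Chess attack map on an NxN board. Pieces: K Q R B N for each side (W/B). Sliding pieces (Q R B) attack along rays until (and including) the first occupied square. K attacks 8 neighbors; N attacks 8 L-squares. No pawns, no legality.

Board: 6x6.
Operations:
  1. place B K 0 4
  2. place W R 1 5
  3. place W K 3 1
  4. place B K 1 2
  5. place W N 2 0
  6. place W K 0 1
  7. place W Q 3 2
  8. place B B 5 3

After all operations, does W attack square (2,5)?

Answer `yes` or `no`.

Answer: yes

Derivation:
Op 1: place BK@(0,4)
Op 2: place WR@(1,5)
Op 3: place WK@(3,1)
Op 4: place BK@(1,2)
Op 5: place WN@(2,0)
Op 6: place WK@(0,1)
Op 7: place WQ@(3,2)
Op 8: place BB@(5,3)
Per-piece attacks for W:
  WK@(0,1): attacks (0,2) (0,0) (1,1) (1,2) (1,0)
  WR@(1,5): attacks (1,4) (1,3) (1,2) (2,5) (3,5) (4,5) (5,5) (0,5) [ray(0,-1) blocked at (1,2)]
  WN@(2,0): attacks (3,2) (4,1) (1,2) (0,1)
  WK@(3,1): attacks (3,2) (3,0) (4,1) (2,1) (4,2) (4,0) (2,2) (2,0)
  WQ@(3,2): attacks (3,3) (3,4) (3,5) (3,1) (4,2) (5,2) (2,2) (1,2) (4,3) (5,4) (4,1) (5,0) (2,3) (1,4) (0,5) (2,1) (1,0) [ray(0,-1) blocked at (3,1); ray(-1,0) blocked at (1,2)]
W attacks (2,5): yes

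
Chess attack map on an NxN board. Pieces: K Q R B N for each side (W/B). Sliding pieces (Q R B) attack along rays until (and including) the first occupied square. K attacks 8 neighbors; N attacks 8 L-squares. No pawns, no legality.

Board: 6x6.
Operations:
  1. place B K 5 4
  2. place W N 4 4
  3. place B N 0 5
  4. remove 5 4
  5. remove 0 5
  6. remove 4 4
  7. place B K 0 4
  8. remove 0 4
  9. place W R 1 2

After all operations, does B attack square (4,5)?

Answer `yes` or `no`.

Answer: no

Derivation:
Op 1: place BK@(5,4)
Op 2: place WN@(4,4)
Op 3: place BN@(0,5)
Op 4: remove (5,4)
Op 5: remove (0,5)
Op 6: remove (4,4)
Op 7: place BK@(0,4)
Op 8: remove (0,4)
Op 9: place WR@(1,2)
Per-piece attacks for B:
B attacks (4,5): no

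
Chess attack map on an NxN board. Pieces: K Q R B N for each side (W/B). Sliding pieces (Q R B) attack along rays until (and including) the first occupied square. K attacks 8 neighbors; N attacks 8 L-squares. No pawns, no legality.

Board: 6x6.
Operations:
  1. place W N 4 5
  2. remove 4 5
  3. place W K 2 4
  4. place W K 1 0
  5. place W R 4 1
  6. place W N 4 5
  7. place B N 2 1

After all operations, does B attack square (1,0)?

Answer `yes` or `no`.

Op 1: place WN@(4,5)
Op 2: remove (4,5)
Op 3: place WK@(2,4)
Op 4: place WK@(1,0)
Op 5: place WR@(4,1)
Op 6: place WN@(4,5)
Op 7: place BN@(2,1)
Per-piece attacks for B:
  BN@(2,1): attacks (3,3) (4,2) (1,3) (0,2) (4,0) (0,0)
B attacks (1,0): no

Answer: no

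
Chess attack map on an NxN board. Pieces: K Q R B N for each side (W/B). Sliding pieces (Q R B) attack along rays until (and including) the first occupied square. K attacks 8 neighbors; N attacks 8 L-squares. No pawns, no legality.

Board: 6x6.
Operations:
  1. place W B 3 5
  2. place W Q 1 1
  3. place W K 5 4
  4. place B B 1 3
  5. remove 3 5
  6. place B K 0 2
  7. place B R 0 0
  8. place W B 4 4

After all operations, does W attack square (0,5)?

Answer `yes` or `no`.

Answer: no

Derivation:
Op 1: place WB@(3,5)
Op 2: place WQ@(1,1)
Op 3: place WK@(5,4)
Op 4: place BB@(1,3)
Op 5: remove (3,5)
Op 6: place BK@(0,2)
Op 7: place BR@(0,0)
Op 8: place WB@(4,4)
Per-piece attacks for W:
  WQ@(1,1): attacks (1,2) (1,3) (1,0) (2,1) (3,1) (4,1) (5,1) (0,1) (2,2) (3,3) (4,4) (2,0) (0,2) (0,0) [ray(0,1) blocked at (1,3); ray(1,1) blocked at (4,4); ray(-1,1) blocked at (0,2); ray(-1,-1) blocked at (0,0)]
  WB@(4,4): attacks (5,5) (5,3) (3,5) (3,3) (2,2) (1,1) [ray(-1,-1) blocked at (1,1)]
  WK@(5,4): attacks (5,5) (5,3) (4,4) (4,5) (4,3)
W attacks (0,5): no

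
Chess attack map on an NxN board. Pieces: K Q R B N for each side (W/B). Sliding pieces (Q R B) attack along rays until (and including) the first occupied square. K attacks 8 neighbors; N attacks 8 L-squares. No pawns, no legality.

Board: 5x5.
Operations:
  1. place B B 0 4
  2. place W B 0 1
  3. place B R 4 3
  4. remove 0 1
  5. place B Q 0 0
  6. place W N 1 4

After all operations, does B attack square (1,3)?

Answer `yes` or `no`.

Op 1: place BB@(0,4)
Op 2: place WB@(0,1)
Op 3: place BR@(4,3)
Op 4: remove (0,1)
Op 5: place BQ@(0,0)
Op 6: place WN@(1,4)
Per-piece attacks for B:
  BQ@(0,0): attacks (0,1) (0,2) (0,3) (0,4) (1,0) (2,0) (3,0) (4,0) (1,1) (2,2) (3,3) (4,4) [ray(0,1) blocked at (0,4)]
  BB@(0,4): attacks (1,3) (2,2) (3,1) (4,0)
  BR@(4,3): attacks (4,4) (4,2) (4,1) (4,0) (3,3) (2,3) (1,3) (0,3)
B attacks (1,3): yes

Answer: yes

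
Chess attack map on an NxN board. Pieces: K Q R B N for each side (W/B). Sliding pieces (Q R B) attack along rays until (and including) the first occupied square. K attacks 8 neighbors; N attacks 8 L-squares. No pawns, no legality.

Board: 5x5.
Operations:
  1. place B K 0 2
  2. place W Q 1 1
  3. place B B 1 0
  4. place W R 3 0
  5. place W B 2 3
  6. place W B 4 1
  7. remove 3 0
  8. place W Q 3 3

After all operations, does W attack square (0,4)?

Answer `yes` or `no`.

Answer: no

Derivation:
Op 1: place BK@(0,2)
Op 2: place WQ@(1,1)
Op 3: place BB@(1,0)
Op 4: place WR@(3,0)
Op 5: place WB@(2,3)
Op 6: place WB@(4,1)
Op 7: remove (3,0)
Op 8: place WQ@(3,3)
Per-piece attacks for W:
  WQ@(1,1): attacks (1,2) (1,3) (1,4) (1,0) (2,1) (3,1) (4,1) (0,1) (2,2) (3,3) (2,0) (0,2) (0,0) [ray(0,-1) blocked at (1,0); ray(1,0) blocked at (4,1); ray(1,1) blocked at (3,3); ray(-1,1) blocked at (0,2)]
  WB@(2,3): attacks (3,4) (3,2) (4,1) (1,4) (1,2) (0,1) [ray(1,-1) blocked at (4,1)]
  WQ@(3,3): attacks (3,4) (3,2) (3,1) (3,0) (4,3) (2,3) (4,4) (4,2) (2,4) (2,2) (1,1) [ray(-1,0) blocked at (2,3); ray(-1,-1) blocked at (1,1)]
  WB@(4,1): attacks (3,2) (2,3) (3,0) [ray(-1,1) blocked at (2,3)]
W attacks (0,4): no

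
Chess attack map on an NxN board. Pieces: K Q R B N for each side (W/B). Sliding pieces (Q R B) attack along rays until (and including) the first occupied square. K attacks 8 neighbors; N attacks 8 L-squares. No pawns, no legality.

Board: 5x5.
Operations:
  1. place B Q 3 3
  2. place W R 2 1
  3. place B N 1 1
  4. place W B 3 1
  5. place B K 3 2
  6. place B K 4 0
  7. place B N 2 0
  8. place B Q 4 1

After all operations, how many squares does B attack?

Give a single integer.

Answer: 19

Derivation:
Op 1: place BQ@(3,3)
Op 2: place WR@(2,1)
Op 3: place BN@(1,1)
Op 4: place WB@(3,1)
Op 5: place BK@(3,2)
Op 6: place BK@(4,0)
Op 7: place BN@(2,0)
Op 8: place BQ@(4,1)
Per-piece attacks for B:
  BN@(1,1): attacks (2,3) (3,2) (0,3) (3,0)
  BN@(2,0): attacks (3,2) (4,1) (1,2) (0,1)
  BK@(3,2): attacks (3,3) (3,1) (4,2) (2,2) (4,3) (4,1) (2,3) (2,1)
  BQ@(3,3): attacks (3,4) (3,2) (4,3) (2,3) (1,3) (0,3) (4,4) (4,2) (2,4) (2,2) (1,1) [ray(0,-1) blocked at (3,2); ray(-1,-1) blocked at (1,1)]
  BK@(4,0): attacks (4,1) (3,0) (3,1)
  BQ@(4,1): attacks (4,2) (4,3) (4,4) (4,0) (3,1) (3,2) (3,0) [ray(0,-1) blocked at (4,0); ray(-1,0) blocked at (3,1); ray(-1,1) blocked at (3,2)]
Union (19 distinct): (0,1) (0,3) (1,1) (1,2) (1,3) (2,1) (2,2) (2,3) (2,4) (3,0) (3,1) (3,2) (3,3) (3,4) (4,0) (4,1) (4,2) (4,3) (4,4)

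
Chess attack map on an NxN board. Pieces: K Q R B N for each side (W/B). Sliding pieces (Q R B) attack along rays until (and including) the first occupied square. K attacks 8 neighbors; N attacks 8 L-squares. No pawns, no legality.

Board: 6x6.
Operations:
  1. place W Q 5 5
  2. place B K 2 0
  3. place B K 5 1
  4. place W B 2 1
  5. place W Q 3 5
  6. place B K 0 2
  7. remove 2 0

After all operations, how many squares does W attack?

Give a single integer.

Op 1: place WQ@(5,5)
Op 2: place BK@(2,0)
Op 3: place BK@(5,1)
Op 4: place WB@(2,1)
Op 5: place WQ@(3,5)
Op 6: place BK@(0,2)
Op 7: remove (2,0)
Per-piece attacks for W:
  WB@(2,1): attacks (3,2) (4,3) (5,4) (3,0) (1,2) (0,3) (1,0)
  WQ@(3,5): attacks (3,4) (3,3) (3,2) (3,1) (3,0) (4,5) (5,5) (2,5) (1,5) (0,5) (4,4) (5,3) (2,4) (1,3) (0,2) [ray(1,0) blocked at (5,5); ray(-1,-1) blocked at (0,2)]
  WQ@(5,5): attacks (5,4) (5,3) (5,2) (5,1) (4,5) (3,5) (4,4) (3,3) (2,2) (1,1) (0,0) [ray(0,-1) blocked at (5,1); ray(-1,0) blocked at (3,5)]
Union (26 distinct): (0,0) (0,2) (0,3) (0,5) (1,0) (1,1) (1,2) (1,3) (1,5) (2,2) (2,4) (2,5) (3,0) (3,1) (3,2) (3,3) (3,4) (3,5) (4,3) (4,4) (4,5) (5,1) (5,2) (5,3) (5,4) (5,5)

Answer: 26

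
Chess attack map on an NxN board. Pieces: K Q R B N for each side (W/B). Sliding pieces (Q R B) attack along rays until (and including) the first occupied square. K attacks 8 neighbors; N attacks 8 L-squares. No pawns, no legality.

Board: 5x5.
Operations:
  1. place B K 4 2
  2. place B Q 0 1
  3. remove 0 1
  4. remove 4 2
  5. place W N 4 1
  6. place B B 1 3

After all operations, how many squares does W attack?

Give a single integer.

Answer: 3

Derivation:
Op 1: place BK@(4,2)
Op 2: place BQ@(0,1)
Op 3: remove (0,1)
Op 4: remove (4,2)
Op 5: place WN@(4,1)
Op 6: place BB@(1,3)
Per-piece attacks for W:
  WN@(4,1): attacks (3,3) (2,2) (2,0)
Union (3 distinct): (2,0) (2,2) (3,3)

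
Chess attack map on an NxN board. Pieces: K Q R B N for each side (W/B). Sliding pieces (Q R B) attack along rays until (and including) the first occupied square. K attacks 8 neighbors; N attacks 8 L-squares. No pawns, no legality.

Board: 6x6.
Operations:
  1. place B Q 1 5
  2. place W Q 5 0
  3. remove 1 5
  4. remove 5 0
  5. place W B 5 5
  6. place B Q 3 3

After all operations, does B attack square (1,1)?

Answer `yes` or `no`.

Op 1: place BQ@(1,5)
Op 2: place WQ@(5,0)
Op 3: remove (1,5)
Op 4: remove (5,0)
Op 5: place WB@(5,5)
Op 6: place BQ@(3,3)
Per-piece attacks for B:
  BQ@(3,3): attacks (3,4) (3,5) (3,2) (3,1) (3,0) (4,3) (5,3) (2,3) (1,3) (0,3) (4,4) (5,5) (4,2) (5,1) (2,4) (1,5) (2,2) (1,1) (0,0) [ray(1,1) blocked at (5,5)]
B attacks (1,1): yes

Answer: yes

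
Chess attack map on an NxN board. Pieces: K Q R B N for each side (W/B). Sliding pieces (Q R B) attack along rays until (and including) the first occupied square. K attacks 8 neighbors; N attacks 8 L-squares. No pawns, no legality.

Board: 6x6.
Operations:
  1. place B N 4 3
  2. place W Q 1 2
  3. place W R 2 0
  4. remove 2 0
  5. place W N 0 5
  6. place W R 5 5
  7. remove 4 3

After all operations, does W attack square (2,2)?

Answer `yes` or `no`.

Answer: yes

Derivation:
Op 1: place BN@(4,3)
Op 2: place WQ@(1,2)
Op 3: place WR@(2,0)
Op 4: remove (2,0)
Op 5: place WN@(0,5)
Op 6: place WR@(5,5)
Op 7: remove (4,3)
Per-piece attacks for W:
  WN@(0,5): attacks (1,3) (2,4)
  WQ@(1,2): attacks (1,3) (1,4) (1,5) (1,1) (1,0) (2,2) (3,2) (4,2) (5,2) (0,2) (2,3) (3,4) (4,5) (2,1) (3,0) (0,3) (0,1)
  WR@(5,5): attacks (5,4) (5,3) (5,2) (5,1) (5,0) (4,5) (3,5) (2,5) (1,5) (0,5) [ray(-1,0) blocked at (0,5)]
W attacks (2,2): yes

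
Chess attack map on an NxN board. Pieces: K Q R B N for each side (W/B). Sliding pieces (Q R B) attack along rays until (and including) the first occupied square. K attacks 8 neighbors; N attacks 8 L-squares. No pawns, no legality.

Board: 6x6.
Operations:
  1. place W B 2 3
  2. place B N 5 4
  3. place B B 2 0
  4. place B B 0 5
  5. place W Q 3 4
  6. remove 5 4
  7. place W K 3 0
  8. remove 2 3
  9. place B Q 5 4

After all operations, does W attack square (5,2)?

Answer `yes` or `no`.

Answer: yes

Derivation:
Op 1: place WB@(2,3)
Op 2: place BN@(5,4)
Op 3: place BB@(2,0)
Op 4: place BB@(0,5)
Op 5: place WQ@(3,4)
Op 6: remove (5,4)
Op 7: place WK@(3,0)
Op 8: remove (2,3)
Op 9: place BQ@(5,4)
Per-piece attacks for W:
  WK@(3,0): attacks (3,1) (4,0) (2,0) (4,1) (2,1)
  WQ@(3,4): attacks (3,5) (3,3) (3,2) (3,1) (3,0) (4,4) (5,4) (2,4) (1,4) (0,4) (4,5) (4,3) (5,2) (2,5) (2,3) (1,2) (0,1) [ray(0,-1) blocked at (3,0); ray(1,0) blocked at (5,4)]
W attacks (5,2): yes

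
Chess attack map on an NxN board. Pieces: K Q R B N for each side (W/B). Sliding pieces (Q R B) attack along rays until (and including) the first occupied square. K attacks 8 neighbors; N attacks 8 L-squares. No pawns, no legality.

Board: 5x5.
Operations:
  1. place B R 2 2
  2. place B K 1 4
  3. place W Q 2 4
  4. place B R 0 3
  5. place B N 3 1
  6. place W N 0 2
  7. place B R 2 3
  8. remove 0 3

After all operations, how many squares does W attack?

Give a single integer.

Answer: 10

Derivation:
Op 1: place BR@(2,2)
Op 2: place BK@(1,4)
Op 3: place WQ@(2,4)
Op 4: place BR@(0,3)
Op 5: place BN@(3,1)
Op 6: place WN@(0,2)
Op 7: place BR@(2,3)
Op 8: remove (0,3)
Per-piece attacks for W:
  WN@(0,2): attacks (1,4) (2,3) (1,0) (2,1)
  WQ@(2,4): attacks (2,3) (3,4) (4,4) (1,4) (3,3) (4,2) (1,3) (0,2) [ray(0,-1) blocked at (2,3); ray(-1,0) blocked at (1,4); ray(-1,-1) blocked at (0,2)]
Union (10 distinct): (0,2) (1,0) (1,3) (1,4) (2,1) (2,3) (3,3) (3,4) (4,2) (4,4)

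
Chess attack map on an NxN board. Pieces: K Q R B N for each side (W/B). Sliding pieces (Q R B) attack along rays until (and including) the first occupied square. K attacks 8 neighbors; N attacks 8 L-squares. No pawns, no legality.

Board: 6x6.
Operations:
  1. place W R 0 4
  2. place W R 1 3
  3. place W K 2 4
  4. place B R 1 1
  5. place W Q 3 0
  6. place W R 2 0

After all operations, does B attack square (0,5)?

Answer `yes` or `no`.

Op 1: place WR@(0,4)
Op 2: place WR@(1,3)
Op 3: place WK@(2,4)
Op 4: place BR@(1,1)
Op 5: place WQ@(3,0)
Op 6: place WR@(2,0)
Per-piece attacks for B:
  BR@(1,1): attacks (1,2) (1,3) (1,0) (2,1) (3,1) (4,1) (5,1) (0,1) [ray(0,1) blocked at (1,3)]
B attacks (0,5): no

Answer: no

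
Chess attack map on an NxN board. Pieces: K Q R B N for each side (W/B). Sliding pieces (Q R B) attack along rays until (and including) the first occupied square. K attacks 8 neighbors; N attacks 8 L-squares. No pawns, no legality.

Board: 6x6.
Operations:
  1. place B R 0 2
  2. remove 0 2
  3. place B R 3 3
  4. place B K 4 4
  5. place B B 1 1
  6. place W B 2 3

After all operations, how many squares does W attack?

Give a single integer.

Op 1: place BR@(0,2)
Op 2: remove (0,2)
Op 3: place BR@(3,3)
Op 4: place BK@(4,4)
Op 5: place BB@(1,1)
Op 6: place WB@(2,3)
Per-piece attacks for W:
  WB@(2,3): attacks (3,4) (4,5) (3,2) (4,1) (5,0) (1,4) (0,5) (1,2) (0,1)
Union (9 distinct): (0,1) (0,5) (1,2) (1,4) (3,2) (3,4) (4,1) (4,5) (5,0)

Answer: 9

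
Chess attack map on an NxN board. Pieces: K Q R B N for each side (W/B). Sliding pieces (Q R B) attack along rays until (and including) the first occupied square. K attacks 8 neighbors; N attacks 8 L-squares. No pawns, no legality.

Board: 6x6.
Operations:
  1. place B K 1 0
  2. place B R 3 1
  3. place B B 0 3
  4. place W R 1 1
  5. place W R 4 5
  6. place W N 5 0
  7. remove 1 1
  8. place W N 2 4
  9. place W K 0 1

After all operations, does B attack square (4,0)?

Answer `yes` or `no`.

Answer: no

Derivation:
Op 1: place BK@(1,0)
Op 2: place BR@(3,1)
Op 3: place BB@(0,3)
Op 4: place WR@(1,1)
Op 5: place WR@(4,5)
Op 6: place WN@(5,0)
Op 7: remove (1,1)
Op 8: place WN@(2,4)
Op 9: place WK@(0,1)
Per-piece attacks for B:
  BB@(0,3): attacks (1,4) (2,5) (1,2) (2,1) (3,0)
  BK@(1,0): attacks (1,1) (2,0) (0,0) (2,1) (0,1)
  BR@(3,1): attacks (3,2) (3,3) (3,4) (3,5) (3,0) (4,1) (5,1) (2,1) (1,1) (0,1) [ray(-1,0) blocked at (0,1)]
B attacks (4,0): no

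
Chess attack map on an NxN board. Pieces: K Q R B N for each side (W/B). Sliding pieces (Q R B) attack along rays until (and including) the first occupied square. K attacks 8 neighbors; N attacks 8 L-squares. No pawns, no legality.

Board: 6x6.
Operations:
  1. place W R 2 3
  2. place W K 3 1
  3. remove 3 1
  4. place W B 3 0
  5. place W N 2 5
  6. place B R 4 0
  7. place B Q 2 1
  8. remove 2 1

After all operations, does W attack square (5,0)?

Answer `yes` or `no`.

Answer: no

Derivation:
Op 1: place WR@(2,3)
Op 2: place WK@(3,1)
Op 3: remove (3,1)
Op 4: place WB@(3,0)
Op 5: place WN@(2,5)
Op 6: place BR@(4,0)
Op 7: place BQ@(2,1)
Op 8: remove (2,1)
Per-piece attacks for W:
  WR@(2,3): attacks (2,4) (2,5) (2,2) (2,1) (2,0) (3,3) (4,3) (5,3) (1,3) (0,3) [ray(0,1) blocked at (2,5)]
  WN@(2,5): attacks (3,3) (4,4) (1,3) (0,4)
  WB@(3,0): attacks (4,1) (5,2) (2,1) (1,2) (0,3)
W attacks (5,0): no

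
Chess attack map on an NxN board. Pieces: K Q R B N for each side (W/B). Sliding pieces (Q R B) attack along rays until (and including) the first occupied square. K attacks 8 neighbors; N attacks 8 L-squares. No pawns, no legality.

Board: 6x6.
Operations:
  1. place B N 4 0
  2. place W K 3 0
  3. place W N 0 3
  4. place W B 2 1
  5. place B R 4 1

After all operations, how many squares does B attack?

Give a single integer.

Op 1: place BN@(4,0)
Op 2: place WK@(3,0)
Op 3: place WN@(0,3)
Op 4: place WB@(2,1)
Op 5: place BR@(4,1)
Per-piece attacks for B:
  BN@(4,0): attacks (5,2) (3,2) (2,1)
  BR@(4,1): attacks (4,2) (4,3) (4,4) (4,5) (4,0) (5,1) (3,1) (2,1) [ray(0,-1) blocked at (4,0); ray(-1,0) blocked at (2,1)]
Union (10 distinct): (2,1) (3,1) (3,2) (4,0) (4,2) (4,3) (4,4) (4,5) (5,1) (5,2)

Answer: 10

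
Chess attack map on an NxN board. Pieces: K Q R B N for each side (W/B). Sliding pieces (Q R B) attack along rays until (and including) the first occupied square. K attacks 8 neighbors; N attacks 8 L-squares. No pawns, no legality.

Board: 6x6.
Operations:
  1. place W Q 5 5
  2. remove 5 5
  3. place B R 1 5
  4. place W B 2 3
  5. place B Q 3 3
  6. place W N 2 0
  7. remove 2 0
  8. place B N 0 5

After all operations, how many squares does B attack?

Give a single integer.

Answer: 24

Derivation:
Op 1: place WQ@(5,5)
Op 2: remove (5,5)
Op 3: place BR@(1,5)
Op 4: place WB@(2,3)
Op 5: place BQ@(3,3)
Op 6: place WN@(2,0)
Op 7: remove (2,0)
Op 8: place BN@(0,5)
Per-piece attacks for B:
  BN@(0,5): attacks (1,3) (2,4)
  BR@(1,5): attacks (1,4) (1,3) (1,2) (1,1) (1,0) (2,5) (3,5) (4,5) (5,5) (0,5) [ray(-1,0) blocked at (0,5)]
  BQ@(3,3): attacks (3,4) (3,5) (3,2) (3,1) (3,0) (4,3) (5,3) (2,3) (4,4) (5,5) (4,2) (5,1) (2,4) (1,5) (2,2) (1,1) (0,0) [ray(-1,0) blocked at (2,3); ray(-1,1) blocked at (1,5)]
Union (24 distinct): (0,0) (0,5) (1,0) (1,1) (1,2) (1,3) (1,4) (1,5) (2,2) (2,3) (2,4) (2,5) (3,0) (3,1) (3,2) (3,4) (3,5) (4,2) (4,3) (4,4) (4,5) (5,1) (5,3) (5,5)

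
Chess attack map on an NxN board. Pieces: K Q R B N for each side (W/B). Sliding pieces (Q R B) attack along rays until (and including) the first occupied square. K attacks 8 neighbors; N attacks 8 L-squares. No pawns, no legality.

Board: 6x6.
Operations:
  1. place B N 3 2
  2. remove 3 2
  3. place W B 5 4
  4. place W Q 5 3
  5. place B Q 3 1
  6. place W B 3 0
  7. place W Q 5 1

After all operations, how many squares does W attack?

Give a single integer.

Answer: 23

Derivation:
Op 1: place BN@(3,2)
Op 2: remove (3,2)
Op 3: place WB@(5,4)
Op 4: place WQ@(5,3)
Op 5: place BQ@(3,1)
Op 6: place WB@(3,0)
Op 7: place WQ@(5,1)
Per-piece attacks for W:
  WB@(3,0): attacks (4,1) (5,2) (2,1) (1,2) (0,3)
  WQ@(5,1): attacks (5,2) (5,3) (5,0) (4,1) (3,1) (4,2) (3,3) (2,4) (1,5) (4,0) [ray(0,1) blocked at (5,3); ray(-1,0) blocked at (3,1)]
  WQ@(5,3): attacks (5,4) (5,2) (5,1) (4,3) (3,3) (2,3) (1,3) (0,3) (4,4) (3,5) (4,2) (3,1) [ray(0,1) blocked at (5,4); ray(0,-1) blocked at (5,1); ray(-1,-1) blocked at (3,1)]
  WB@(5,4): attacks (4,5) (4,3) (3,2) (2,1) (1,0)
Union (23 distinct): (0,3) (1,0) (1,2) (1,3) (1,5) (2,1) (2,3) (2,4) (3,1) (3,2) (3,3) (3,5) (4,0) (4,1) (4,2) (4,3) (4,4) (4,5) (5,0) (5,1) (5,2) (5,3) (5,4)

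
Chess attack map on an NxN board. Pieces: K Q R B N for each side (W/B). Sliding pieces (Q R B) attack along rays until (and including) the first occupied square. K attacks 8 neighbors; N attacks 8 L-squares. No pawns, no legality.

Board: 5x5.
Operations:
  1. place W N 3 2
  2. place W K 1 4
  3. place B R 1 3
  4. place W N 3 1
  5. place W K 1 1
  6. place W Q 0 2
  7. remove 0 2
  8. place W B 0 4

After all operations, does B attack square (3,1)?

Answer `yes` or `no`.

Op 1: place WN@(3,2)
Op 2: place WK@(1,4)
Op 3: place BR@(1,3)
Op 4: place WN@(3,1)
Op 5: place WK@(1,1)
Op 6: place WQ@(0,2)
Op 7: remove (0,2)
Op 8: place WB@(0,4)
Per-piece attacks for B:
  BR@(1,3): attacks (1,4) (1,2) (1,1) (2,3) (3,3) (4,3) (0,3) [ray(0,1) blocked at (1,4); ray(0,-1) blocked at (1,1)]
B attacks (3,1): no

Answer: no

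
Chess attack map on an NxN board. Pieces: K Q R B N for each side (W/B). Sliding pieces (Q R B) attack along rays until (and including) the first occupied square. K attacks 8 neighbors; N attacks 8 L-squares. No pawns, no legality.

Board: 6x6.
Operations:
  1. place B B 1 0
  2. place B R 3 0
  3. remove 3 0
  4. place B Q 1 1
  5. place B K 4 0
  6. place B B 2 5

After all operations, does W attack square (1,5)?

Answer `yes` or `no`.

Answer: no

Derivation:
Op 1: place BB@(1,0)
Op 2: place BR@(3,0)
Op 3: remove (3,0)
Op 4: place BQ@(1,1)
Op 5: place BK@(4,0)
Op 6: place BB@(2,5)
Per-piece attacks for W:
W attacks (1,5): no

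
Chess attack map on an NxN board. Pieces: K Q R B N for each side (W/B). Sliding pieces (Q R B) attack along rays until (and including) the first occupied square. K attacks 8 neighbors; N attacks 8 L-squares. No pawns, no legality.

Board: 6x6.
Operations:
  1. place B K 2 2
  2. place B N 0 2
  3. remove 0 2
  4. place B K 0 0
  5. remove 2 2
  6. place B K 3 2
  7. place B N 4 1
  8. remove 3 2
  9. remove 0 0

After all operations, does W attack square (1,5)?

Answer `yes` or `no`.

Answer: no

Derivation:
Op 1: place BK@(2,2)
Op 2: place BN@(0,2)
Op 3: remove (0,2)
Op 4: place BK@(0,0)
Op 5: remove (2,2)
Op 6: place BK@(3,2)
Op 7: place BN@(4,1)
Op 8: remove (3,2)
Op 9: remove (0,0)
Per-piece attacks for W:
W attacks (1,5): no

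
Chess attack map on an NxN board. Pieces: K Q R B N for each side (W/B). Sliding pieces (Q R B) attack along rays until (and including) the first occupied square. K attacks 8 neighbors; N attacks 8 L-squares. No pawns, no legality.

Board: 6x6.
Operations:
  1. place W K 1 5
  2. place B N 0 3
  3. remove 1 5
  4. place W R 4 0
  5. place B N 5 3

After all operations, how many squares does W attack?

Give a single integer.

Answer: 10

Derivation:
Op 1: place WK@(1,5)
Op 2: place BN@(0,3)
Op 3: remove (1,5)
Op 4: place WR@(4,0)
Op 5: place BN@(5,3)
Per-piece attacks for W:
  WR@(4,0): attacks (4,1) (4,2) (4,3) (4,4) (4,5) (5,0) (3,0) (2,0) (1,0) (0,0)
Union (10 distinct): (0,0) (1,0) (2,0) (3,0) (4,1) (4,2) (4,3) (4,4) (4,5) (5,0)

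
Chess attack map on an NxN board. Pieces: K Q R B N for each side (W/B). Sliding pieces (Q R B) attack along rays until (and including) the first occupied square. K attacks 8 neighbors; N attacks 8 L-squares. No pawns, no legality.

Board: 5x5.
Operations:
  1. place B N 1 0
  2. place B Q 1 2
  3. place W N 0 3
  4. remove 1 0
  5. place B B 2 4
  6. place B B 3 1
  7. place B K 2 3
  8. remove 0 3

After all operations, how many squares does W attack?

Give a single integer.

Answer: 0

Derivation:
Op 1: place BN@(1,0)
Op 2: place BQ@(1,2)
Op 3: place WN@(0,3)
Op 4: remove (1,0)
Op 5: place BB@(2,4)
Op 6: place BB@(3,1)
Op 7: place BK@(2,3)
Op 8: remove (0,3)
Per-piece attacks for W:
Union (0 distinct): (none)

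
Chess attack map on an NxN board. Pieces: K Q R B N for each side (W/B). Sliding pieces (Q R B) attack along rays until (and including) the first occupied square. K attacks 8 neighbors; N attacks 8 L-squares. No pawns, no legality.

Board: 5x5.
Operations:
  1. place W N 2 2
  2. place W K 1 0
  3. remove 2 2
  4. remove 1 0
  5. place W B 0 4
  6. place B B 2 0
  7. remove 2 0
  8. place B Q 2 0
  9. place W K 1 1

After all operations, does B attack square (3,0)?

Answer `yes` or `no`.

Answer: yes

Derivation:
Op 1: place WN@(2,2)
Op 2: place WK@(1,0)
Op 3: remove (2,2)
Op 4: remove (1,0)
Op 5: place WB@(0,4)
Op 6: place BB@(2,0)
Op 7: remove (2,0)
Op 8: place BQ@(2,0)
Op 9: place WK@(1,1)
Per-piece attacks for B:
  BQ@(2,0): attacks (2,1) (2,2) (2,3) (2,4) (3,0) (4,0) (1,0) (0,0) (3,1) (4,2) (1,1) [ray(-1,1) blocked at (1,1)]
B attacks (3,0): yes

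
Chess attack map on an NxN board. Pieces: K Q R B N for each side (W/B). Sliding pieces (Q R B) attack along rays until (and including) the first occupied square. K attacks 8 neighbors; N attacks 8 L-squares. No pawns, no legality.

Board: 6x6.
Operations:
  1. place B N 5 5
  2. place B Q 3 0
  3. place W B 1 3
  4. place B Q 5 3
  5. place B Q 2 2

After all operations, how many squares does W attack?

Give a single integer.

Answer: 5

Derivation:
Op 1: place BN@(5,5)
Op 2: place BQ@(3,0)
Op 3: place WB@(1,3)
Op 4: place BQ@(5,3)
Op 5: place BQ@(2,2)
Per-piece attacks for W:
  WB@(1,3): attacks (2,4) (3,5) (2,2) (0,4) (0,2) [ray(1,-1) blocked at (2,2)]
Union (5 distinct): (0,2) (0,4) (2,2) (2,4) (3,5)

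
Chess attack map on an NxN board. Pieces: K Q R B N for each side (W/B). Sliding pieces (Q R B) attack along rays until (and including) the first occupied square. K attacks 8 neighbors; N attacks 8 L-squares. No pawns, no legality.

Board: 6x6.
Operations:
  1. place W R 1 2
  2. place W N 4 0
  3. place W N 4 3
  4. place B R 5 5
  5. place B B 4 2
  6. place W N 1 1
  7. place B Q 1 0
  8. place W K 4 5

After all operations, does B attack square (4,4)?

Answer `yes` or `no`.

Op 1: place WR@(1,2)
Op 2: place WN@(4,0)
Op 3: place WN@(4,3)
Op 4: place BR@(5,5)
Op 5: place BB@(4,2)
Op 6: place WN@(1,1)
Op 7: place BQ@(1,0)
Op 8: place WK@(4,5)
Per-piece attacks for B:
  BQ@(1,0): attacks (1,1) (2,0) (3,0) (4,0) (0,0) (2,1) (3,2) (4,3) (0,1) [ray(0,1) blocked at (1,1); ray(1,0) blocked at (4,0); ray(1,1) blocked at (4,3)]
  BB@(4,2): attacks (5,3) (5,1) (3,3) (2,4) (1,5) (3,1) (2,0)
  BR@(5,5): attacks (5,4) (5,3) (5,2) (5,1) (5,0) (4,5) [ray(-1,0) blocked at (4,5)]
B attacks (4,4): no

Answer: no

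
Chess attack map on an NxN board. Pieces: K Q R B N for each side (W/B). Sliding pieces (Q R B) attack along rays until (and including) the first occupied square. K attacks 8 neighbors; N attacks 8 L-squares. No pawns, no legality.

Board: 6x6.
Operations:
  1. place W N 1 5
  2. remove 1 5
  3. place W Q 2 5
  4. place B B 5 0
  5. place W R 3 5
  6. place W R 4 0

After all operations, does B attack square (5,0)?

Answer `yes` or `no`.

Op 1: place WN@(1,5)
Op 2: remove (1,5)
Op 3: place WQ@(2,5)
Op 4: place BB@(5,0)
Op 5: place WR@(3,5)
Op 6: place WR@(4,0)
Per-piece attacks for B:
  BB@(5,0): attacks (4,1) (3,2) (2,3) (1,4) (0,5)
B attacks (5,0): no

Answer: no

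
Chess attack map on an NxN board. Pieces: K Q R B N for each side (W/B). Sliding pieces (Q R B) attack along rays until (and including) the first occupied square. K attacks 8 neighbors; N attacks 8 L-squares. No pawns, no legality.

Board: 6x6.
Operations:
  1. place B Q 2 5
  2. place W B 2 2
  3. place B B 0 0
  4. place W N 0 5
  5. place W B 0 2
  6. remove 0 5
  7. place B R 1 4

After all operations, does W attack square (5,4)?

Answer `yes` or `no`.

Op 1: place BQ@(2,5)
Op 2: place WB@(2,2)
Op 3: place BB@(0,0)
Op 4: place WN@(0,5)
Op 5: place WB@(0,2)
Op 6: remove (0,5)
Op 7: place BR@(1,4)
Per-piece attacks for W:
  WB@(0,2): attacks (1,3) (2,4) (3,5) (1,1) (2,0)
  WB@(2,2): attacks (3,3) (4,4) (5,5) (3,1) (4,0) (1,3) (0,4) (1,1) (0,0) [ray(-1,-1) blocked at (0,0)]
W attacks (5,4): no

Answer: no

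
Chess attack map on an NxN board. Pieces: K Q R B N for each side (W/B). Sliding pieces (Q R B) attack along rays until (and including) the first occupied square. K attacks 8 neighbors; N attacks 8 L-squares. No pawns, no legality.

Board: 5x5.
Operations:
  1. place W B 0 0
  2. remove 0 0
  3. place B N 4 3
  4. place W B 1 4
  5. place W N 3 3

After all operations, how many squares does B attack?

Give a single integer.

Answer: 3

Derivation:
Op 1: place WB@(0,0)
Op 2: remove (0,0)
Op 3: place BN@(4,3)
Op 4: place WB@(1,4)
Op 5: place WN@(3,3)
Per-piece attacks for B:
  BN@(4,3): attacks (2,4) (3,1) (2,2)
Union (3 distinct): (2,2) (2,4) (3,1)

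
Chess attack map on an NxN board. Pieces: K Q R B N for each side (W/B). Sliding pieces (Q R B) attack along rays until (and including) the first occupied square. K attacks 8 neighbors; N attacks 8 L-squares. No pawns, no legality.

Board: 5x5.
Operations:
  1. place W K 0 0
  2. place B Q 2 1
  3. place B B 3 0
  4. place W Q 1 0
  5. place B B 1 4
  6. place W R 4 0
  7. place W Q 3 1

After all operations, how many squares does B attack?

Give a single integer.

Op 1: place WK@(0,0)
Op 2: place BQ@(2,1)
Op 3: place BB@(3,0)
Op 4: place WQ@(1,0)
Op 5: place BB@(1,4)
Op 6: place WR@(4,0)
Op 7: place WQ@(3,1)
Per-piece attacks for B:
  BB@(1,4): attacks (2,3) (3,2) (4,1) (0,3)
  BQ@(2,1): attacks (2,2) (2,3) (2,4) (2,0) (3,1) (1,1) (0,1) (3,2) (4,3) (3,0) (1,2) (0,3) (1,0) [ray(1,0) blocked at (3,1); ray(1,-1) blocked at (3,0); ray(-1,-1) blocked at (1,0)]
  BB@(3,0): attacks (4,1) (2,1) [ray(-1,1) blocked at (2,1)]
Union (15 distinct): (0,1) (0,3) (1,0) (1,1) (1,2) (2,0) (2,1) (2,2) (2,3) (2,4) (3,0) (3,1) (3,2) (4,1) (4,3)

Answer: 15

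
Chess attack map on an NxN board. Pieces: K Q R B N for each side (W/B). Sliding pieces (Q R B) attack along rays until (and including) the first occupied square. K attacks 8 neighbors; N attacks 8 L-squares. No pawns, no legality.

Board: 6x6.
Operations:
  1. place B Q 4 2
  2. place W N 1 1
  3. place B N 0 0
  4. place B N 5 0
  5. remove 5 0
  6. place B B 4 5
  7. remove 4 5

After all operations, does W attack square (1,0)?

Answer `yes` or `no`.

Answer: no

Derivation:
Op 1: place BQ@(4,2)
Op 2: place WN@(1,1)
Op 3: place BN@(0,0)
Op 4: place BN@(5,0)
Op 5: remove (5,0)
Op 6: place BB@(4,5)
Op 7: remove (4,5)
Per-piece attacks for W:
  WN@(1,1): attacks (2,3) (3,2) (0,3) (3,0)
W attacks (1,0): no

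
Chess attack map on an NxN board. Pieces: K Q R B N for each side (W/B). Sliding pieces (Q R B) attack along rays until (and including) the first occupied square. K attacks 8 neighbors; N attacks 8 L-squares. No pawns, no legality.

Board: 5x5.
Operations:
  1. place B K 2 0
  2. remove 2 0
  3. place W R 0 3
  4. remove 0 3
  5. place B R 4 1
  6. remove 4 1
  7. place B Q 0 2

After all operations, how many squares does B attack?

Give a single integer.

Answer: 12

Derivation:
Op 1: place BK@(2,0)
Op 2: remove (2,0)
Op 3: place WR@(0,3)
Op 4: remove (0,3)
Op 5: place BR@(4,1)
Op 6: remove (4,1)
Op 7: place BQ@(0,2)
Per-piece attacks for B:
  BQ@(0,2): attacks (0,3) (0,4) (0,1) (0,0) (1,2) (2,2) (3,2) (4,2) (1,3) (2,4) (1,1) (2,0)
Union (12 distinct): (0,0) (0,1) (0,3) (0,4) (1,1) (1,2) (1,3) (2,0) (2,2) (2,4) (3,2) (4,2)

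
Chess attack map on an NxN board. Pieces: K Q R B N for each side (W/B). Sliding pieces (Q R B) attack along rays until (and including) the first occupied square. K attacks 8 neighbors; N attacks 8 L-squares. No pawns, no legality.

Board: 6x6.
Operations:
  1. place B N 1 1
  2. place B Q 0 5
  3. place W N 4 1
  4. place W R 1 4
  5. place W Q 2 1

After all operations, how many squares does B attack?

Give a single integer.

Op 1: place BN@(1,1)
Op 2: place BQ@(0,5)
Op 3: place WN@(4,1)
Op 4: place WR@(1,4)
Op 5: place WQ@(2,1)
Per-piece attacks for B:
  BQ@(0,5): attacks (0,4) (0,3) (0,2) (0,1) (0,0) (1,5) (2,5) (3,5) (4,5) (5,5) (1,4) [ray(1,-1) blocked at (1,4)]
  BN@(1,1): attacks (2,3) (3,2) (0,3) (3,0)
Union (14 distinct): (0,0) (0,1) (0,2) (0,3) (0,4) (1,4) (1,5) (2,3) (2,5) (3,0) (3,2) (3,5) (4,5) (5,5)

Answer: 14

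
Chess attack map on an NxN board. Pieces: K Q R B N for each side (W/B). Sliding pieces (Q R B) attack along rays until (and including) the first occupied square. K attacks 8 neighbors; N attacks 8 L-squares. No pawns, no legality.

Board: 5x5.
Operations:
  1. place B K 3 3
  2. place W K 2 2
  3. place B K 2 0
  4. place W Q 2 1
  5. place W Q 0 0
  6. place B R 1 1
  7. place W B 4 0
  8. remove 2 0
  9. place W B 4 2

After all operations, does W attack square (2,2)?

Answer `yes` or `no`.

Op 1: place BK@(3,3)
Op 2: place WK@(2,2)
Op 3: place BK@(2,0)
Op 4: place WQ@(2,1)
Op 5: place WQ@(0,0)
Op 6: place BR@(1,1)
Op 7: place WB@(4,0)
Op 8: remove (2,0)
Op 9: place WB@(4,2)
Per-piece attacks for W:
  WQ@(0,0): attacks (0,1) (0,2) (0,3) (0,4) (1,0) (2,0) (3,0) (4,0) (1,1) [ray(1,0) blocked at (4,0); ray(1,1) blocked at (1,1)]
  WQ@(2,1): attacks (2,2) (2,0) (3,1) (4,1) (1,1) (3,2) (4,3) (3,0) (1,2) (0,3) (1,0) [ray(0,1) blocked at (2,2); ray(-1,0) blocked at (1,1)]
  WK@(2,2): attacks (2,3) (2,1) (3,2) (1,2) (3,3) (3,1) (1,3) (1,1)
  WB@(4,0): attacks (3,1) (2,2) [ray(-1,1) blocked at (2,2)]
  WB@(4,2): attacks (3,3) (3,1) (2,0) [ray(-1,1) blocked at (3,3)]
W attacks (2,2): yes

Answer: yes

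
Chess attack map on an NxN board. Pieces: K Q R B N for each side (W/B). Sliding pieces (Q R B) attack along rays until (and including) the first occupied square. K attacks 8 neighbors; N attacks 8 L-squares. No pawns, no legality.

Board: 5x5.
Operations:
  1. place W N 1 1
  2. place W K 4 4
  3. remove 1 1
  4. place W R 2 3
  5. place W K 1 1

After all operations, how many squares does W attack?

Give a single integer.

Op 1: place WN@(1,1)
Op 2: place WK@(4,4)
Op 3: remove (1,1)
Op 4: place WR@(2,3)
Op 5: place WK@(1,1)
Per-piece attacks for W:
  WK@(1,1): attacks (1,2) (1,0) (2,1) (0,1) (2,2) (2,0) (0,2) (0,0)
  WR@(2,3): attacks (2,4) (2,2) (2,1) (2,0) (3,3) (4,3) (1,3) (0,3)
  WK@(4,4): attacks (4,3) (3,4) (3,3)
Union (14 distinct): (0,0) (0,1) (0,2) (0,3) (1,0) (1,2) (1,3) (2,0) (2,1) (2,2) (2,4) (3,3) (3,4) (4,3)

Answer: 14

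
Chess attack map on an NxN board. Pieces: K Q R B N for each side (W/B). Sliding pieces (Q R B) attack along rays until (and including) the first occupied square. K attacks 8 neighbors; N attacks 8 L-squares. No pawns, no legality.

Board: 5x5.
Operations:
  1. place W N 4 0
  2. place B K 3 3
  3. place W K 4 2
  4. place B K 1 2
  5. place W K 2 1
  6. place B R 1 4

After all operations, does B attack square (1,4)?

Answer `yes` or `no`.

Op 1: place WN@(4,0)
Op 2: place BK@(3,3)
Op 3: place WK@(4,2)
Op 4: place BK@(1,2)
Op 5: place WK@(2,1)
Op 6: place BR@(1,4)
Per-piece attacks for B:
  BK@(1,2): attacks (1,3) (1,1) (2,2) (0,2) (2,3) (2,1) (0,3) (0,1)
  BR@(1,4): attacks (1,3) (1,2) (2,4) (3,4) (4,4) (0,4) [ray(0,-1) blocked at (1,2)]
  BK@(3,3): attacks (3,4) (3,2) (4,3) (2,3) (4,4) (4,2) (2,4) (2,2)
B attacks (1,4): no

Answer: no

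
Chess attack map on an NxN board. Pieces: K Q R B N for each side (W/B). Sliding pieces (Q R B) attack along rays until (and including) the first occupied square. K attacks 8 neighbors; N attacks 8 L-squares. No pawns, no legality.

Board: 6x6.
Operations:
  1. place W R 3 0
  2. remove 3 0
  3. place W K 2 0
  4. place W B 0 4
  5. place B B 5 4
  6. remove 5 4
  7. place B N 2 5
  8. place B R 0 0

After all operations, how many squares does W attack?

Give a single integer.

Answer: 9

Derivation:
Op 1: place WR@(3,0)
Op 2: remove (3,0)
Op 3: place WK@(2,0)
Op 4: place WB@(0,4)
Op 5: place BB@(5,4)
Op 6: remove (5,4)
Op 7: place BN@(2,5)
Op 8: place BR@(0,0)
Per-piece attacks for W:
  WB@(0,4): attacks (1,5) (1,3) (2,2) (3,1) (4,0)
  WK@(2,0): attacks (2,1) (3,0) (1,0) (3,1) (1,1)
Union (9 distinct): (1,0) (1,1) (1,3) (1,5) (2,1) (2,2) (3,0) (3,1) (4,0)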